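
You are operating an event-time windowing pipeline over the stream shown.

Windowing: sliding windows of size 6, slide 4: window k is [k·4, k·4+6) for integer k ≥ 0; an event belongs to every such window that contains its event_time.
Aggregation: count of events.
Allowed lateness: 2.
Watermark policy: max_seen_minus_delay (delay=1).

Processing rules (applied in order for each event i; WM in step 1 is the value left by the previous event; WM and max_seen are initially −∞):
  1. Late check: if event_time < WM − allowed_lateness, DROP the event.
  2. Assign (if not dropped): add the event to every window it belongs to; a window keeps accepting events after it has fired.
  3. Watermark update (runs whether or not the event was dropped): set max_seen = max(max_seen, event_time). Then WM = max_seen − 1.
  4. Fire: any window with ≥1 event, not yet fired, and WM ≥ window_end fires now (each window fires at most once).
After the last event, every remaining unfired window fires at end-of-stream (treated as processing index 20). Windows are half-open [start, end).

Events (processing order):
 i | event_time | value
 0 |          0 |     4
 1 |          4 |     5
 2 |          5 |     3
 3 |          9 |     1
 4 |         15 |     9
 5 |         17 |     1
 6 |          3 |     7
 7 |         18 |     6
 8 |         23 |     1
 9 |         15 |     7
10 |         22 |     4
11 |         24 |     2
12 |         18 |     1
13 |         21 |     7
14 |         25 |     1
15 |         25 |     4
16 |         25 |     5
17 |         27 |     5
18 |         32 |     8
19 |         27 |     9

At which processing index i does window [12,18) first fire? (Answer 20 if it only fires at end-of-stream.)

8

i=0 t=0 v=4: → [0,6); WM=-1
i=1 t=4 v=5: → [4,10),[0,6); WM=3
i=2 t=5 v=3: → [4,10),[0,6); WM=4
i=3 t=9 v=1: → [8,14),[4,10); WM=8; [0,6) fires=3
i=4 t=15 v=9: → [12,18); WM=14; [4,10) fires=3 [8,14) fires=1
i=5 t=17 v=1: → [16,22),[12,18); WM=16
i=6 t=3 v=7: DROP (t<16-2); WM=16
i=7 t=18 v=6: → [16,22); WM=17
i=8 t=23 v=1: → [20,26); WM=22; [12,18) fires=2 [16,22) fires=2
i=9 t=15 v=7: DROP (t<22-2); WM=22
i=10 t=22 v=4: → [20,26); WM=22
i=11 t=24 v=2: → [24,30),[20,26); WM=23
i=12 t=18 v=1: DROP (t<23-2); WM=23
i=13 t=21 v=7: → [20,26),[16,22); WM=23
i=14 t=25 v=1: → [24,30),[20,26); WM=24
i=15 t=25 v=4: → [24,30),[20,26); WM=24
i=16 t=25 v=5: → [24,30),[20,26); WM=24
i=17 t=27 v=5: → [24,30); WM=26; [20,26) fires=7
i=18 t=32 v=8: → [32,38),[28,34); WM=31; [24,30) fires=5
i=19 t=27 v=9: DROP (t<31-2); WM=31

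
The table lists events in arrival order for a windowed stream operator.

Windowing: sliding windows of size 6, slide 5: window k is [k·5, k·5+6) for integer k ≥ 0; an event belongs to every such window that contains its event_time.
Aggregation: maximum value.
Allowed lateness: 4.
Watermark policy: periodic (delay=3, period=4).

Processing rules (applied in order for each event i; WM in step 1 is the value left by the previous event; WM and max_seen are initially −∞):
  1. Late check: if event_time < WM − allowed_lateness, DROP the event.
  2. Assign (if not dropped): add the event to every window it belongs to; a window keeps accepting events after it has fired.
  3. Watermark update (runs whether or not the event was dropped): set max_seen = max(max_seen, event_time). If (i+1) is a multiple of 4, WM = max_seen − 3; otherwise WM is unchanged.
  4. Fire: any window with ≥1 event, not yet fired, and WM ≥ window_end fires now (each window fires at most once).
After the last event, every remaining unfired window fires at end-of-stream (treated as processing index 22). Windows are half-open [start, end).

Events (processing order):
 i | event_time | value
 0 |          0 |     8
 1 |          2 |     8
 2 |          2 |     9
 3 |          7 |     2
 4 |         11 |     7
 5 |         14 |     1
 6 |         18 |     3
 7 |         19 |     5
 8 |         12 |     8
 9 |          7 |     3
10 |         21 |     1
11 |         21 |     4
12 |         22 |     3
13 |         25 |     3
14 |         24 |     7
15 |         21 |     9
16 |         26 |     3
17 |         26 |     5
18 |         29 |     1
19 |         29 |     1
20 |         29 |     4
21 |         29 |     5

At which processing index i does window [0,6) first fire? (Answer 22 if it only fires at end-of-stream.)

7

i=0 t=0 v=8: → [0,6); WM=−∞
i=1 t=2 v=8: → [0,6); WM=−∞
i=2 t=2 v=9: → [0,6); WM=−∞
i=3 t=7 v=2: → [5,11); WM=4
i=4 t=11 v=7: → [10,16); WM=4
i=5 t=14 v=1: → [10,16); WM=4
i=6 t=18 v=3: → [15,21); WM=4
i=7 t=19 v=5: → [15,21); WM=16; [0,6) fires=9 [5,11) fires=2 [10,16) fires=7
i=8 t=12 v=8: → [10,16); WM=16
i=9 t=7 v=3: DROP (t<16-4); WM=16
i=10 t=21 v=1: → [20,26); WM=16
i=11 t=21 v=4: → [20,26); WM=18
i=12 t=22 v=3: → [20,26); WM=18
i=13 t=25 v=3: → [25,31),[20,26); WM=18
i=14 t=24 v=7: → [20,26); WM=18
i=15 t=21 v=9: → [20,26); WM=22; [15,21) fires=5
i=16 t=26 v=3: → [25,31); WM=22
i=17 t=26 v=5: → [25,31); WM=22
i=18 t=29 v=1: → [25,31); WM=22
i=19 t=29 v=1: → [25,31); WM=26; [20,26) fires=9
i=20 t=29 v=4: → [25,31); WM=26
i=21 t=29 v=5: → [25,31); WM=26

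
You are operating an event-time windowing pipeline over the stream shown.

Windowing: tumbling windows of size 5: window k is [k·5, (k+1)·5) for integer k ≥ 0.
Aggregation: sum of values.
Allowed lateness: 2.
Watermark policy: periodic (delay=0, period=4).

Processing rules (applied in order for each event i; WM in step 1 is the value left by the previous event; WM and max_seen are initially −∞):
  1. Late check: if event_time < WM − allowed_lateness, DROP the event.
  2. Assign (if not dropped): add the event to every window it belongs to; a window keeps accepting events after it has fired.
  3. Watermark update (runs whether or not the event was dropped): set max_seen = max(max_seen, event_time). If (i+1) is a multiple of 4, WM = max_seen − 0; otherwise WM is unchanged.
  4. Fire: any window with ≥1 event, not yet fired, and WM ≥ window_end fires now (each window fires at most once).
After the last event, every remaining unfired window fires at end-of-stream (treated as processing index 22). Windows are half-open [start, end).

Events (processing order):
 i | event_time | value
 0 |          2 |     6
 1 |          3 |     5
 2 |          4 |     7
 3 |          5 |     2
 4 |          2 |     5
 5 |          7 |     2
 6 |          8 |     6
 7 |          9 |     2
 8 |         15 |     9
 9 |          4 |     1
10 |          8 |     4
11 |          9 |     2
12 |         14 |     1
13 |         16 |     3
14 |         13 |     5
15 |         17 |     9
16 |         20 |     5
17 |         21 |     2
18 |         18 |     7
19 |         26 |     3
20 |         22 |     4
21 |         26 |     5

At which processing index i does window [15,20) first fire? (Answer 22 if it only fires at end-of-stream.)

19

i=0 t=2 v=6: → [0,5); WM=−∞
i=1 t=3 v=5: → [0,5); WM=−∞
i=2 t=4 v=7: → [0,5); WM=−∞
i=3 t=5 v=2: → [5,10); WM=5; [0,5) fires=18
i=4 t=2 v=5: DROP (t<5-2); WM=5
i=5 t=7 v=2: → [5,10); WM=5
i=6 t=8 v=6: → [5,10); WM=5
i=7 t=9 v=2: → [5,10); WM=9
i=8 t=15 v=9: → [15,20); WM=9
i=9 t=4 v=1: DROP (t<9-2); WM=9
i=10 t=8 v=4: → [5,10); WM=9
i=11 t=9 v=2: → [5,10); WM=15; [5,10) fires=18
i=12 t=14 v=1: → [10,15); WM=15; [10,15) fires=1
i=13 t=16 v=3: → [15,20); WM=15
i=14 t=13 v=5: → [10,15); WM=15
i=15 t=17 v=9: → [15,20); WM=17
i=16 t=20 v=5: → [20,25); WM=17
i=17 t=21 v=2: → [20,25); WM=17
i=18 t=18 v=7: → [15,20); WM=17
i=19 t=26 v=3: → [25,30); WM=26; [15,20) fires=28 [20,25) fires=7
i=20 t=22 v=4: DROP (t<26-2); WM=26
i=21 t=26 v=5: → [25,30); WM=26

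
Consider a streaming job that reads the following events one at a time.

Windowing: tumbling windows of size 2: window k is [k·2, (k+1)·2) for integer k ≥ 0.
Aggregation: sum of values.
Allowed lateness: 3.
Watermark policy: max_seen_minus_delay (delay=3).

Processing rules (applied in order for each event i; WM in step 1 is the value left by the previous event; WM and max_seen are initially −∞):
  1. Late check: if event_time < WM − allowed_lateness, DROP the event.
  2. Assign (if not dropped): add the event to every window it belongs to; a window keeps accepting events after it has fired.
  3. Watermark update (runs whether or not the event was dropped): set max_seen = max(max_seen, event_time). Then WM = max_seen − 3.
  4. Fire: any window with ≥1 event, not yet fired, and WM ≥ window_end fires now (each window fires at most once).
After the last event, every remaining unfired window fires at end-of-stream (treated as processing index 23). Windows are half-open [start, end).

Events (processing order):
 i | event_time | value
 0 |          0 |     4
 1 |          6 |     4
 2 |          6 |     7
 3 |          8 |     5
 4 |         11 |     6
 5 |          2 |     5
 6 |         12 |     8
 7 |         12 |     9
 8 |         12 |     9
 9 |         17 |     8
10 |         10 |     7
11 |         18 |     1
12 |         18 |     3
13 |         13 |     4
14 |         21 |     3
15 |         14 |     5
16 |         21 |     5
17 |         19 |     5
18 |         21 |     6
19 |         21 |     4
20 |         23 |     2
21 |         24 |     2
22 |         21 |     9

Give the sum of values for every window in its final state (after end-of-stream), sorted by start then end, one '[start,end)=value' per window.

[0,2)=4 [6,8)=11 [8,10)=5 [10,12)=6 [12,14)=30 [16,18)=8 [18,20)=9 [20,22)=27 [22,24)=2 [24,26)=2

i=0 t=0 v=4: → [0,2); WM=-3
i=1 t=6 v=4: → [6,8); WM=3; [0,2) fires=4
i=2 t=6 v=7: → [6,8); WM=3
i=3 t=8 v=5: → [8,10); WM=5
i=4 t=11 v=6: → [10,12); WM=8; [6,8) fires=11
i=5 t=2 v=5: DROP (t<8-3); WM=8
i=6 t=12 v=8: → [12,14); WM=9
i=7 t=12 v=9: → [12,14); WM=9
i=8 t=12 v=9: → [12,14); WM=9
i=9 t=17 v=8: → [16,18); WM=14; [8,10) fires=5 [10,12) fires=6 [12,14) fires=26
i=10 t=10 v=7: DROP (t<14-3); WM=14
i=11 t=18 v=1: → [18,20); WM=15
i=12 t=18 v=3: → [18,20); WM=15
i=13 t=13 v=4: → [12,14); WM=15
i=14 t=21 v=3: → [20,22); WM=18; [16,18) fires=8
i=15 t=14 v=5: DROP (t<18-3); WM=18
i=16 t=21 v=5: → [20,22); WM=18
i=17 t=19 v=5: → [18,20); WM=18
i=18 t=21 v=6: → [20,22); WM=18
i=19 t=21 v=4: → [20,22); WM=18
i=20 t=23 v=2: → [22,24); WM=20; [18,20) fires=9
i=21 t=24 v=2: → [24,26); WM=21
i=22 t=21 v=9: → [20,22); WM=21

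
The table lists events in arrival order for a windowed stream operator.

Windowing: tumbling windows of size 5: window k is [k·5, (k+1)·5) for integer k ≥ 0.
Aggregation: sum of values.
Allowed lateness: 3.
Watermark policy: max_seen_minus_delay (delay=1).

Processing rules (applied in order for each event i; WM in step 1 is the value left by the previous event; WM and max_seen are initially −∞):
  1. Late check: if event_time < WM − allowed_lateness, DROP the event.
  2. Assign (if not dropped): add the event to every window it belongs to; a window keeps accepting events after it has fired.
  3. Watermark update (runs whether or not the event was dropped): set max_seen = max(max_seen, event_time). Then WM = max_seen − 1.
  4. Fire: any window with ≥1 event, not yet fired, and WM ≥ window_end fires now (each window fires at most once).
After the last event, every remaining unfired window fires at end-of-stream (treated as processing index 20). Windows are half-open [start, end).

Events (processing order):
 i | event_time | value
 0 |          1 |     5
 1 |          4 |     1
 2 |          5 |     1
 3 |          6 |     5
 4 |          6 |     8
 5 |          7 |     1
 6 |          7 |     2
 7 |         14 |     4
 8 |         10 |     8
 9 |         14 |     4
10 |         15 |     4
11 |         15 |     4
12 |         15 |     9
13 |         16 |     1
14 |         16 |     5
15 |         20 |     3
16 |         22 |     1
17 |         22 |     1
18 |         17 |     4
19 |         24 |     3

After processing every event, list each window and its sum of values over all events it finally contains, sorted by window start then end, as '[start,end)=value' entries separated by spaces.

[0,5)=6 [5,10)=17 [10,15)=16 [15,20)=23 [20,25)=8

i=0 t=1 v=5: → [0,5); WM=0
i=1 t=4 v=1: → [0,5); WM=3
i=2 t=5 v=1: → [5,10); WM=4
i=3 t=6 v=5: → [5,10); WM=5; [0,5) fires=6
i=4 t=6 v=8: → [5,10); WM=5
i=5 t=7 v=1: → [5,10); WM=6
i=6 t=7 v=2: → [5,10); WM=6
i=7 t=14 v=4: → [10,15); WM=13; [5,10) fires=17
i=8 t=10 v=8: → [10,15); WM=13
i=9 t=14 v=4: → [10,15); WM=13
i=10 t=15 v=4: → [15,20); WM=14
i=11 t=15 v=4: → [15,20); WM=14
i=12 t=15 v=9: → [15,20); WM=14
i=13 t=16 v=1: → [15,20); WM=15; [10,15) fires=16
i=14 t=16 v=5: → [15,20); WM=15
i=15 t=20 v=3: → [20,25); WM=19
i=16 t=22 v=1: → [20,25); WM=21; [15,20) fires=23
i=17 t=22 v=1: → [20,25); WM=21
i=18 t=17 v=4: DROP (t<21-3); WM=21
i=19 t=24 v=3: → [20,25); WM=23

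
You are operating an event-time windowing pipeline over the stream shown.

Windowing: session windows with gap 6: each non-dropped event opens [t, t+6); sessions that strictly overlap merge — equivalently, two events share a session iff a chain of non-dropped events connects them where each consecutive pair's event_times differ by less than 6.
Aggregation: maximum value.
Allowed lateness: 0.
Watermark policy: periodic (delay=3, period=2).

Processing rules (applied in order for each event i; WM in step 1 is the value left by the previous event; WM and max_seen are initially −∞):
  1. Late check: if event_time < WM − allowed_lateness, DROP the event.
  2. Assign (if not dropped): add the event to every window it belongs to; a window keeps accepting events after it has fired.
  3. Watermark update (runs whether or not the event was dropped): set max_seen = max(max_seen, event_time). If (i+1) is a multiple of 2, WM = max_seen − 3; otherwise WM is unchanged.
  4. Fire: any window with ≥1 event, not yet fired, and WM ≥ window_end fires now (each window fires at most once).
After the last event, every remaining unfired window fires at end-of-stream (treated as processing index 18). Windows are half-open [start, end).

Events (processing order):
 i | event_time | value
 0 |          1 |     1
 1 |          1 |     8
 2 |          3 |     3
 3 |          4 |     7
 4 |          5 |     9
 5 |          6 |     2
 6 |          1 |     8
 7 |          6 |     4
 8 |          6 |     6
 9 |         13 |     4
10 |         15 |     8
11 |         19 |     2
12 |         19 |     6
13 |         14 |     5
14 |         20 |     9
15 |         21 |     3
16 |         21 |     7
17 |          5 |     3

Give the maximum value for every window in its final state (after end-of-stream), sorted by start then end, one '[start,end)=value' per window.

i=0 t=1 v=1: → [1,7); WM=−∞
i=1 t=1 v=8: → [1,7); WM=-2
i=2 t=3 v=3: → [1,9); WM=-2
i=3 t=4 v=7: → [1,10); WM=1
i=4 t=5 v=9: → [1,11); WM=1
i=5 t=6 v=2: → [1,12); WM=3
i=6 t=1 v=8: DROP (t<3-0); WM=3
i=7 t=6 v=4: → [1,12); WM=3
i=8 t=6 v=6: → [1,12); WM=3
i=9 t=13 v=4: → [13,19); WM=10
i=10 t=15 v=8: → [13,21); WM=10
i=11 t=19 v=2: → [13,25); WM=16
i=12 t=19 v=6: → [13,25); WM=16
i=13 t=14 v=5: DROP (t<16-0); WM=16
i=14 t=20 v=9: → [13,26); WM=16
i=15 t=21 v=3: → [13,27); WM=18
i=16 t=21 v=7: → [13,27); WM=18
i=17 t=5 v=3: DROP (t<18-0); WM=18

[1,12)=9 [13,27)=9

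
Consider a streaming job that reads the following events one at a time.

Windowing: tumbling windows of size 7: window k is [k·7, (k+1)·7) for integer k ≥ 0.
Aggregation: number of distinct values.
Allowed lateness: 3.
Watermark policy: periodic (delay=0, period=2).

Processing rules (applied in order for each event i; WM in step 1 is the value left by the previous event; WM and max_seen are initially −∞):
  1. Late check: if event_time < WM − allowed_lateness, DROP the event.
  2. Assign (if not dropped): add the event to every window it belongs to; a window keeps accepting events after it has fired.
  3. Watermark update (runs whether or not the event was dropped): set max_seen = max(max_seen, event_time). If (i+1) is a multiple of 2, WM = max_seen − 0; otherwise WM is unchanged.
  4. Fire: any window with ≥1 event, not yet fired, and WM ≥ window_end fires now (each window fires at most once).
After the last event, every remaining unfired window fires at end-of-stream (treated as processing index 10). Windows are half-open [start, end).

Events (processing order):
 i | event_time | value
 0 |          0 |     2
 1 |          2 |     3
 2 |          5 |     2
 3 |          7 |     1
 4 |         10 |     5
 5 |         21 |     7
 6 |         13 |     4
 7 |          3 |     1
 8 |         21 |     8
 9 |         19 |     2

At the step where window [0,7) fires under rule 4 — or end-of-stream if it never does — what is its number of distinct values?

2

i=0 t=0 v=2: → [0,7); WM=−∞
i=1 t=2 v=3: → [0,7); WM=2
i=2 t=5 v=2: → [0,7); WM=2
i=3 t=7 v=1: → [7,14); WM=7; [0,7) fires=2
i=4 t=10 v=5: → [7,14); WM=7
i=5 t=21 v=7: → [21,28); WM=21; [7,14) fires=2
i=6 t=13 v=4: DROP (t<21-3); WM=21
i=7 t=3 v=1: DROP (t<21-3); WM=21
i=8 t=21 v=8: → [21,28); WM=21
i=9 t=19 v=2: → [14,21); WM=21; [14,21) fires=1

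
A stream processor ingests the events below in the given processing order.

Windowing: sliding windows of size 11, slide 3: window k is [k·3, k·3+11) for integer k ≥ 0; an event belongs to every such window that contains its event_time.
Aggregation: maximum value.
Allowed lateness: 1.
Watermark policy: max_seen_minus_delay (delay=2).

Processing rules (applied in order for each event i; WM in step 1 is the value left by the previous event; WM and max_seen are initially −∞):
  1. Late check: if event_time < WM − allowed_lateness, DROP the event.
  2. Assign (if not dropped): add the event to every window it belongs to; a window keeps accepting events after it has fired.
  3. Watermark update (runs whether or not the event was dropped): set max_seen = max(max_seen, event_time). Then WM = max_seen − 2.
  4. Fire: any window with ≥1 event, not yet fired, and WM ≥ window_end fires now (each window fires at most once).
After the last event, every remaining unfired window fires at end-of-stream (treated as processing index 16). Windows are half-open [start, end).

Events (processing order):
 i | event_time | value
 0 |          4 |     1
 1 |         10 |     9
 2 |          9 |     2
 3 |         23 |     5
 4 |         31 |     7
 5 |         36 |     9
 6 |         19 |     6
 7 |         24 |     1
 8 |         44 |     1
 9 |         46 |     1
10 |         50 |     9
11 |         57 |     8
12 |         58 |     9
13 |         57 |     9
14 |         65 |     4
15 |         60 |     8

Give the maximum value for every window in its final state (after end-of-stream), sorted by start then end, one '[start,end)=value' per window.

[0,11)=9 [3,14)=9 [6,17)=9 [9,20)=9 [15,26)=5 [18,29)=5 [21,32)=7 [24,35)=7 [27,38)=9 [30,41)=9 [33,44)=9 [36,47)=9 [39,50)=1 [42,53)=9 [45,56)=9 [48,59)=9 [51,62)=9 [54,65)=9 [57,68)=9 [60,71)=4 [63,74)=4

i=0 t=4 v=1: → [3,14),[0,11); WM=2
i=1 t=10 v=9: → [9,20),[6,17),[3,14),[0,11); WM=8
i=2 t=9 v=2: → [9,20),[6,17),[3,14),[0,11); WM=8
i=3 t=23 v=5: → [21,32),[18,29),[15,26); WM=21; [0,11) fires=9 [3,14) fires=9 [6,17) fires=9 [9,20) fires=9
i=4 t=31 v=7: → [30,41),[27,38),[24,35),[21,32); WM=29; [15,26) fires=5 [18,29) fires=5
i=5 t=36 v=9: → [36,47),[33,44),[30,41),[27,38); WM=34; [21,32) fires=7
i=6 t=19 v=6: DROP (t<34-1); WM=34
i=7 t=24 v=1: DROP (t<34-1); WM=34
i=8 t=44 v=1: → [42,53),[39,50),[36,47); WM=42; [24,35) fires=7 [27,38) fires=9 [30,41) fires=9
i=9 t=46 v=1: → [45,56),[42,53),[39,50),[36,47); WM=44; [33,44) fires=9
i=10 t=50 v=9: → [48,59),[45,56),[42,53); WM=48; [36,47) fires=9
i=11 t=57 v=8: → [57,68),[54,65),[51,62),[48,59); WM=55; [39,50) fires=1 [42,53) fires=9
i=12 t=58 v=9: → [57,68),[54,65),[51,62),[48,59); WM=56; [45,56) fires=9
i=13 t=57 v=9: → [57,68),[54,65),[51,62),[48,59); WM=56
i=14 t=65 v=4: → [63,74),[60,71),[57,68); WM=63; [48,59) fires=9 [51,62) fires=9
i=15 t=60 v=8: DROP (t<63-1); WM=63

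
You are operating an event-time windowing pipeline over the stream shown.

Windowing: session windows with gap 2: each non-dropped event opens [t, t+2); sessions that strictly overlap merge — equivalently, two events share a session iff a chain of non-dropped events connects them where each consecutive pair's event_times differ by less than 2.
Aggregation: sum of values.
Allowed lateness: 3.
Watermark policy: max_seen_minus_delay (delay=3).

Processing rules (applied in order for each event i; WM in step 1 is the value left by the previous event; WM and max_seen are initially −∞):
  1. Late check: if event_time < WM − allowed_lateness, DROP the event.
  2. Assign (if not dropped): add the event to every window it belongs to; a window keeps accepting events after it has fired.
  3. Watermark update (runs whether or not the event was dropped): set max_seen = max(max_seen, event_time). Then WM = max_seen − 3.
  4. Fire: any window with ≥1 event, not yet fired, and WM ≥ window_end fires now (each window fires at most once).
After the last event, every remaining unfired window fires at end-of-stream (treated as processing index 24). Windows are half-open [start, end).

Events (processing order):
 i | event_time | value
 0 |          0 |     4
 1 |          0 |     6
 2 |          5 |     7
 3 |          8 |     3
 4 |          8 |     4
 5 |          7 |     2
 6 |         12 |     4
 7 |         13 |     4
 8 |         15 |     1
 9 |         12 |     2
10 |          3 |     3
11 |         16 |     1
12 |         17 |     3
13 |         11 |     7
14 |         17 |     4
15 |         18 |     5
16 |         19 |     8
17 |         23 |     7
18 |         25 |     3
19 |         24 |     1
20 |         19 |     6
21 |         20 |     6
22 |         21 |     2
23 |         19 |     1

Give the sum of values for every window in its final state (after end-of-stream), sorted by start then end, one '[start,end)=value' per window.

[0,2)=10 [5,7)=7 [7,10)=9 [11,15)=17 [15,23)=37 [23,27)=11

i=0 t=0 v=4: → [0,2); WM=-3
i=1 t=0 v=6: → [0,2); WM=-3
i=2 t=5 v=7: → [5,7); WM=2
i=3 t=8 v=3: → [8,10); WM=5
i=4 t=8 v=4: → [8,10); WM=5
i=5 t=7 v=2: → [7,10); WM=5
i=6 t=12 v=4: → [12,14); WM=9
i=7 t=13 v=4: → [12,15); WM=10
i=8 t=15 v=1: → [15,17); WM=12
i=9 t=12 v=2: → [12,15); WM=12
i=10 t=3 v=3: DROP (t<12-3); WM=12
i=11 t=16 v=1: → [15,18); WM=13
i=12 t=17 v=3: → [15,19); WM=14
i=13 t=11 v=7: → [11,15); WM=14
i=14 t=17 v=4: → [15,19); WM=14
i=15 t=18 v=5: → [15,20); WM=15
i=16 t=19 v=8: → [15,21); WM=16
i=17 t=23 v=7: → [23,25); WM=20
i=18 t=25 v=3: → [25,27); WM=22
i=19 t=24 v=1: → [23,27); WM=22
i=20 t=19 v=6: → [15,21); WM=22
i=21 t=20 v=6: → [15,22); WM=22
i=22 t=21 v=2: → [15,23); WM=22
i=23 t=19 v=1: → [15,23); WM=22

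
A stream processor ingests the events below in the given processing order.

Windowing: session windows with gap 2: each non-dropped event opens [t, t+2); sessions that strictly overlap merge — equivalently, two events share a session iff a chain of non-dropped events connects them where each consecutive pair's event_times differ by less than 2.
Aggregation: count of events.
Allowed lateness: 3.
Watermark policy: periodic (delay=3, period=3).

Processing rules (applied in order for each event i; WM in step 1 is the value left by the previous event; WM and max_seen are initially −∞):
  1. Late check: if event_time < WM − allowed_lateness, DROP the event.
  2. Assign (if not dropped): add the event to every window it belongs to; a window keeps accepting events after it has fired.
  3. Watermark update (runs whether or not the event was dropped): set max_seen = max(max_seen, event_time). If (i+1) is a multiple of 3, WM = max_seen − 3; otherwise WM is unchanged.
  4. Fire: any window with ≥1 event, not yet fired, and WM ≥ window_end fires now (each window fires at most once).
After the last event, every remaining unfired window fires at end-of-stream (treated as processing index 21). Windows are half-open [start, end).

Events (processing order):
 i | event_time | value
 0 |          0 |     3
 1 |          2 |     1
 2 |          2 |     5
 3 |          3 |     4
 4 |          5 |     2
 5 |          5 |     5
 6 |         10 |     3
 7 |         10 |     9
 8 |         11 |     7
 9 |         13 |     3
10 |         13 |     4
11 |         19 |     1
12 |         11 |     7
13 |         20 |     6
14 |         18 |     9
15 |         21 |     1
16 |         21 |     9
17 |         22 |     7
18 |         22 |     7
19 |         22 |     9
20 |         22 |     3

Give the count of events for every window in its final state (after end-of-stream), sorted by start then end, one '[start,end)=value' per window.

i=0 t=0 v=3: → [0,2); WM=−∞
i=1 t=2 v=1: → [2,4); WM=−∞
i=2 t=2 v=5: → [2,4); WM=-1
i=3 t=3 v=4: → [2,5); WM=-1
i=4 t=5 v=2: → [5,7); WM=-1
i=5 t=5 v=5: → [5,7); WM=2
i=6 t=10 v=3: → [10,12); WM=2
i=7 t=10 v=9: → [10,12); WM=2
i=8 t=11 v=7: → [10,13); WM=8
i=9 t=13 v=3: → [13,15); WM=8
i=10 t=13 v=4: → [13,15); WM=8
i=11 t=19 v=1: → [19,21); WM=16
i=12 t=11 v=7: DROP (t<16-3); WM=16
i=13 t=20 v=6: → [19,22); WM=16
i=14 t=18 v=9: → [18,22); WM=17
i=15 t=21 v=1: → [18,23); WM=17
i=16 t=21 v=9: → [18,23); WM=17
i=17 t=22 v=7: → [18,24); WM=19
i=18 t=22 v=7: → [18,24); WM=19
i=19 t=22 v=9: → [18,24); WM=19
i=20 t=22 v=3: → [18,24); WM=19

[0,2)=1 [2,5)=3 [5,7)=2 [10,13)=3 [13,15)=2 [18,24)=9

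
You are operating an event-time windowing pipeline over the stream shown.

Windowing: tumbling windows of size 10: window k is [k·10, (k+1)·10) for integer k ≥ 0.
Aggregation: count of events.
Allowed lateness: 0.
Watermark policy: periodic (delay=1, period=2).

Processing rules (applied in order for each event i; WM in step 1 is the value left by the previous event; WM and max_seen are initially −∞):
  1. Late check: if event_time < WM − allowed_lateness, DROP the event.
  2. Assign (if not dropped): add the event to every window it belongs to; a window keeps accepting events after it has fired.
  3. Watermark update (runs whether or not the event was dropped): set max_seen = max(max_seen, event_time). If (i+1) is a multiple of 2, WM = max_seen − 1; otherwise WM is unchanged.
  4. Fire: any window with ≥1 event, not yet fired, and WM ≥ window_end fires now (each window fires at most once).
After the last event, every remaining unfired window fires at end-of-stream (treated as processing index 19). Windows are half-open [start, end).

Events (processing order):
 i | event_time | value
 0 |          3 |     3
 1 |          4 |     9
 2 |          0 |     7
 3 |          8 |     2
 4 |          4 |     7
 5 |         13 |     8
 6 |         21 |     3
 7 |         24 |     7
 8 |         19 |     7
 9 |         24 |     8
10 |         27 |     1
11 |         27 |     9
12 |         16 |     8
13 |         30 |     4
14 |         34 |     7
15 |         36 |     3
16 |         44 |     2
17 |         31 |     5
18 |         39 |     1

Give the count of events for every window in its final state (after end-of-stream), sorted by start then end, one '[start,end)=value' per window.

i=0 t=3 v=3: → [0,10); WM=−∞
i=1 t=4 v=9: → [0,10); WM=3
i=2 t=0 v=7: DROP (t<3-0); WM=3
i=3 t=8 v=2: → [0,10); WM=7
i=4 t=4 v=7: DROP (t<7-0); WM=7
i=5 t=13 v=8: → [10,20); WM=12; [0,10) fires=3
i=6 t=21 v=3: → [20,30); WM=12
i=7 t=24 v=7: → [20,30); WM=23; [10,20) fires=1
i=8 t=19 v=7: DROP (t<23-0); WM=23
i=9 t=24 v=8: → [20,30); WM=23
i=10 t=27 v=1: → [20,30); WM=23
i=11 t=27 v=9: → [20,30); WM=26
i=12 t=16 v=8: DROP (t<26-0); WM=26
i=13 t=30 v=4: → [30,40); WM=29
i=14 t=34 v=7: → [30,40); WM=29
i=15 t=36 v=3: → [30,40); WM=35; [20,30) fires=5
i=16 t=44 v=2: → [40,50); WM=35
i=17 t=31 v=5: DROP (t<35-0); WM=43; [30,40) fires=3
i=18 t=39 v=1: DROP (t<43-0); WM=43

[0,10)=3 [10,20)=1 [20,30)=5 [30,40)=3 [40,50)=1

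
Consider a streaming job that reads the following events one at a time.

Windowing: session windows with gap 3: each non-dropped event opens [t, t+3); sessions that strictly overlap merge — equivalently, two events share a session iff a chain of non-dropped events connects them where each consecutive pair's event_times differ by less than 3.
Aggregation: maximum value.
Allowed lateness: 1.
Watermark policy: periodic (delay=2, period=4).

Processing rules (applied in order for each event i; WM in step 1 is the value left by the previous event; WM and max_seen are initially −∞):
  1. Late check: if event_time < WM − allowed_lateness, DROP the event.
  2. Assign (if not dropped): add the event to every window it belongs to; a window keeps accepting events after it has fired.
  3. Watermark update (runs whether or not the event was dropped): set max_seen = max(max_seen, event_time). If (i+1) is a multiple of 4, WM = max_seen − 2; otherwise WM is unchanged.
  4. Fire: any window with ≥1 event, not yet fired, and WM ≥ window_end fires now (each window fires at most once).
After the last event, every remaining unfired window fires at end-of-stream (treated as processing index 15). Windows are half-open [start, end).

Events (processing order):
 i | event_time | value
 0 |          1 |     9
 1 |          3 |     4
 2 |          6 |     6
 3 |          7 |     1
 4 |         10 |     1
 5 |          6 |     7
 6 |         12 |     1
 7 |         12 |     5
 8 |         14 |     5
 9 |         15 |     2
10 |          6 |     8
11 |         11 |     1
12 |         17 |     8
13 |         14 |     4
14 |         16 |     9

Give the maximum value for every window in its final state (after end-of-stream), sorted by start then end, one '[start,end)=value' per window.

i=0 t=1 v=9: → [1,4); WM=−∞
i=1 t=3 v=4: → [1,6); WM=−∞
i=2 t=6 v=6: → [6,9); WM=−∞
i=3 t=7 v=1: → [6,10); WM=5
i=4 t=10 v=1: → [10,13); WM=5
i=5 t=6 v=7: → [6,10); WM=5
i=6 t=12 v=1: → [10,15); WM=5
i=7 t=12 v=5: → [10,15); WM=10
i=8 t=14 v=5: → [10,17); WM=10
i=9 t=15 v=2: → [10,18); WM=10
i=10 t=6 v=8: DROP (t<10-1); WM=10
i=11 t=11 v=1: → [10,18); WM=13
i=12 t=17 v=8: → [10,20); WM=13
i=13 t=14 v=4: → [10,20); WM=13
i=14 t=16 v=9: → [10,20); WM=13

[1,6)=9 [6,10)=7 [10,20)=9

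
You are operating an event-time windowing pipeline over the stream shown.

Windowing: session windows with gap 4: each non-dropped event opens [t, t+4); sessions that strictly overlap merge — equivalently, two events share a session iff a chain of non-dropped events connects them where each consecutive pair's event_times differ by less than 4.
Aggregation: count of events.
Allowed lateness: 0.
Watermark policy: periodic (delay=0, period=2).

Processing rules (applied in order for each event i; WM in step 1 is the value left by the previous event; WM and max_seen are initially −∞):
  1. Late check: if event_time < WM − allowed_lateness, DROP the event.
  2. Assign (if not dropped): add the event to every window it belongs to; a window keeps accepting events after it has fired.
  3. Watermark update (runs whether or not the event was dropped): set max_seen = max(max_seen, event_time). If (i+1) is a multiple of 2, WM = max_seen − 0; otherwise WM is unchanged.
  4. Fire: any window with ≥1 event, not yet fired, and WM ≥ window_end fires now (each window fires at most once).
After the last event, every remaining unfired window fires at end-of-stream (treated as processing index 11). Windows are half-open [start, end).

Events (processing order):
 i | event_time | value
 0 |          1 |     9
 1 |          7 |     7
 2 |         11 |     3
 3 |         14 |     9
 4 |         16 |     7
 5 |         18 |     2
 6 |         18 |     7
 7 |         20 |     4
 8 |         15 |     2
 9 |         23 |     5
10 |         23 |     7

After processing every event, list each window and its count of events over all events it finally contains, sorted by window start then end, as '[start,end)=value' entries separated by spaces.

i=0 t=1 v=9: → [1,5); WM=−∞
i=1 t=7 v=7: → [7,11); WM=7
i=2 t=11 v=3: → [11,15); WM=7
i=3 t=14 v=9: → [11,18); WM=14
i=4 t=16 v=7: → [11,20); WM=14
i=5 t=18 v=2: → [11,22); WM=18
i=6 t=18 v=7: → [11,22); WM=18
i=7 t=20 v=4: → [11,24); WM=20
i=8 t=15 v=2: DROP (t<20-0); WM=20
i=9 t=23 v=5: → [11,27); WM=23
i=10 t=23 v=7: → [11,27); WM=23

[1,5)=1 [7,11)=1 [11,27)=8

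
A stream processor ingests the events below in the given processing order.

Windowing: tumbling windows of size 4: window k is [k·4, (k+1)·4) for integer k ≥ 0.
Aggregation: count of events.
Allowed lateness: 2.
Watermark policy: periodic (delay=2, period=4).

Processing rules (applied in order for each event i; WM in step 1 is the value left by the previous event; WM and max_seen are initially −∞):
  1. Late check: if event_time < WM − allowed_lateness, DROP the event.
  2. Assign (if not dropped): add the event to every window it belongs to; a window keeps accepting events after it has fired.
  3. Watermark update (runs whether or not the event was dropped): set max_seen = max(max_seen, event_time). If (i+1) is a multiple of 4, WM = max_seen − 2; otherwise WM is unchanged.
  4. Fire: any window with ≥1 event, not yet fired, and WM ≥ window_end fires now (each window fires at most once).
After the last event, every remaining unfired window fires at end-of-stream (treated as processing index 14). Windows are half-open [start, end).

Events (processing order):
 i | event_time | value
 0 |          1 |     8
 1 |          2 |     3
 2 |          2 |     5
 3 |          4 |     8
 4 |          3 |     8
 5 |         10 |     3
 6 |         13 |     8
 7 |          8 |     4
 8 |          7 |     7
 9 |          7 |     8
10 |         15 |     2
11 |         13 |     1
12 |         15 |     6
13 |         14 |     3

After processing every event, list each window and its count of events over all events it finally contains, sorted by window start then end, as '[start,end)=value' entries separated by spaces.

[0,4)=4 [4,8)=1 [8,12)=2 [12,16)=5

i=0 t=1 v=8: → [0,4); WM=−∞
i=1 t=2 v=3: → [0,4); WM=−∞
i=2 t=2 v=5: → [0,4); WM=−∞
i=3 t=4 v=8: → [4,8); WM=2
i=4 t=3 v=8: → [0,4); WM=2
i=5 t=10 v=3: → [8,12); WM=2
i=6 t=13 v=8: → [12,16); WM=2
i=7 t=8 v=4: → [8,12); WM=11; [0,4) fires=4 [4,8) fires=1
i=8 t=7 v=7: DROP (t<11-2); WM=11
i=9 t=7 v=8: DROP (t<11-2); WM=11
i=10 t=15 v=2: → [12,16); WM=11
i=11 t=13 v=1: → [12,16); WM=13; [8,12) fires=2
i=12 t=15 v=6: → [12,16); WM=13
i=13 t=14 v=3: → [12,16); WM=13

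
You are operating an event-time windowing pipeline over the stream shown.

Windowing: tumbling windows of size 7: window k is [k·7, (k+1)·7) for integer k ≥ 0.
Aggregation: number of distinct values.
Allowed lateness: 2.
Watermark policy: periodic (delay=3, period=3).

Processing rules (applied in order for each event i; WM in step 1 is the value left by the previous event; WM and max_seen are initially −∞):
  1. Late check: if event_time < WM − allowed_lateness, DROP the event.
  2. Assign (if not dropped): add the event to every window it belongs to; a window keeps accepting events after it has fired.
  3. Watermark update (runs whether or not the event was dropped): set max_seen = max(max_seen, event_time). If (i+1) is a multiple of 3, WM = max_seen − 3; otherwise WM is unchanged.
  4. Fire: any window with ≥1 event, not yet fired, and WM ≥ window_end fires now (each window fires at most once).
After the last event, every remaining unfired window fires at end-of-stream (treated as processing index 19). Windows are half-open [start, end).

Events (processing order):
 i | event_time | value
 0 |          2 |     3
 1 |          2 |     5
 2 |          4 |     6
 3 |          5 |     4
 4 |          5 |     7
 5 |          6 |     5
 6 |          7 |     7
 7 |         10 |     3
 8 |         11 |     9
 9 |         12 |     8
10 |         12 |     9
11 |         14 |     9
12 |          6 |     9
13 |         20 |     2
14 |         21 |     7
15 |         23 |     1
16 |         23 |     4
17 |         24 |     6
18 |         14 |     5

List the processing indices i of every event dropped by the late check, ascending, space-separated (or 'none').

12 18

i=0 t=2 v=3: → [0,7); WM=−∞
i=1 t=2 v=5: → [0,7); WM=−∞
i=2 t=4 v=6: → [0,7); WM=1
i=3 t=5 v=4: → [0,7); WM=1
i=4 t=5 v=7: → [0,7); WM=1
i=5 t=6 v=5: → [0,7); WM=3
i=6 t=7 v=7: → [7,14); WM=3
i=7 t=10 v=3: → [7,14); WM=3
i=8 t=11 v=9: → [7,14); WM=8; [0,7) fires=5
i=9 t=12 v=8: → [7,14); WM=8
i=10 t=12 v=9: → [7,14); WM=8
i=11 t=14 v=9: → [14,21); WM=11
i=12 t=6 v=9: DROP (t<11-2); WM=11
i=13 t=20 v=2: → [14,21); WM=11
i=14 t=21 v=7: → [21,28); WM=18; [7,14) fires=4
i=15 t=23 v=1: → [21,28); WM=18
i=16 t=23 v=4: → [21,28); WM=18
i=17 t=24 v=6: → [21,28); WM=21; [14,21) fires=2
i=18 t=14 v=5: DROP (t<21-2); WM=21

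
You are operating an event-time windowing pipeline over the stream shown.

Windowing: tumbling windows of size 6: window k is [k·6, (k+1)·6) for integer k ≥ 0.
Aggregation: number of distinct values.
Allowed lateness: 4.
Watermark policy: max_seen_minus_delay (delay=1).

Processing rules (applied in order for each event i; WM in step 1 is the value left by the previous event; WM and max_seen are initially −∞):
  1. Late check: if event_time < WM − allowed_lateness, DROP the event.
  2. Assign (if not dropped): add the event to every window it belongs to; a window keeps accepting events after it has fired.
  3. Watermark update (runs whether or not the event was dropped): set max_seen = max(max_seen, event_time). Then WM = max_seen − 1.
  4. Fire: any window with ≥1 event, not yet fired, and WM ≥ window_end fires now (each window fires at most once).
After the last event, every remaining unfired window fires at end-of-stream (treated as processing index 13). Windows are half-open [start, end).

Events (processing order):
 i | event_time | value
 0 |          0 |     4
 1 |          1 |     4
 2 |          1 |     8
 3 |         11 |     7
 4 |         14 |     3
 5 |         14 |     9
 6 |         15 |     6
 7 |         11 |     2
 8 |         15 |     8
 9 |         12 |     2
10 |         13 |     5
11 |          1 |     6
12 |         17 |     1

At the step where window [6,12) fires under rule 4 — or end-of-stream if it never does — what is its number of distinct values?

i=0 t=0 v=4: → [0,6); WM=-1
i=1 t=1 v=4: → [0,6); WM=0
i=2 t=1 v=8: → [0,6); WM=0
i=3 t=11 v=7: → [6,12); WM=10; [0,6) fires=2
i=4 t=14 v=3: → [12,18); WM=13; [6,12) fires=1
i=5 t=14 v=9: → [12,18); WM=13
i=6 t=15 v=6: → [12,18); WM=14
i=7 t=11 v=2: → [6,12); WM=14
i=8 t=15 v=8: → [12,18); WM=14
i=9 t=12 v=2: → [12,18); WM=14
i=10 t=13 v=5: → [12,18); WM=14
i=11 t=1 v=6: DROP (t<14-4); WM=14
i=12 t=17 v=1: → [12,18); WM=16

1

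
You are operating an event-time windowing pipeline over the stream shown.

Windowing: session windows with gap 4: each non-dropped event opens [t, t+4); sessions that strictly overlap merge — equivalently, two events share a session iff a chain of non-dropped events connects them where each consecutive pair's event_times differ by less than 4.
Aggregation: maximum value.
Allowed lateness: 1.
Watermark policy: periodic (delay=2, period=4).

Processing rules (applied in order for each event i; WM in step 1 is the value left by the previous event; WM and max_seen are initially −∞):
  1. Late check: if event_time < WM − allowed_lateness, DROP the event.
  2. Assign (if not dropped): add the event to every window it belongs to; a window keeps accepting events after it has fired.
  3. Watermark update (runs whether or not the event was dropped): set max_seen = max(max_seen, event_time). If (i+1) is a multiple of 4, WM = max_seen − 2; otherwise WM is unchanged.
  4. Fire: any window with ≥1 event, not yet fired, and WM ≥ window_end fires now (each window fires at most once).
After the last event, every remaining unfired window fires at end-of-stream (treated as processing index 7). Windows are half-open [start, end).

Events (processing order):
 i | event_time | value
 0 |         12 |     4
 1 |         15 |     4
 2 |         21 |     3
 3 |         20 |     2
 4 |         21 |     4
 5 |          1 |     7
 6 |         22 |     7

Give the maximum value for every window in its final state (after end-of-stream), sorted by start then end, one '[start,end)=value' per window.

[12,19)=4 [20,26)=7

i=0 t=12 v=4: → [12,16); WM=−∞
i=1 t=15 v=4: → [12,19); WM=−∞
i=2 t=21 v=3: → [21,25); WM=−∞
i=3 t=20 v=2: → [20,25); WM=19
i=4 t=21 v=4: → [20,25); WM=19
i=5 t=1 v=7: DROP (t<19-1); WM=19
i=6 t=22 v=7: → [20,26); WM=19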